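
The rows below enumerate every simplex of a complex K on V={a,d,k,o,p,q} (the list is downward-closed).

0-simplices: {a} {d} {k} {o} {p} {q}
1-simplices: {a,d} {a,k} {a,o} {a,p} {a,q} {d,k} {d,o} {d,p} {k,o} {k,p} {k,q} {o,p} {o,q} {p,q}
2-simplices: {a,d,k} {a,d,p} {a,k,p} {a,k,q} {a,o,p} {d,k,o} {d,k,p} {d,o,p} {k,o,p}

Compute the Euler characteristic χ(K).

χ(K)=1

n_0=6 n_1=14 n_2=9
χ=+6−14+9=1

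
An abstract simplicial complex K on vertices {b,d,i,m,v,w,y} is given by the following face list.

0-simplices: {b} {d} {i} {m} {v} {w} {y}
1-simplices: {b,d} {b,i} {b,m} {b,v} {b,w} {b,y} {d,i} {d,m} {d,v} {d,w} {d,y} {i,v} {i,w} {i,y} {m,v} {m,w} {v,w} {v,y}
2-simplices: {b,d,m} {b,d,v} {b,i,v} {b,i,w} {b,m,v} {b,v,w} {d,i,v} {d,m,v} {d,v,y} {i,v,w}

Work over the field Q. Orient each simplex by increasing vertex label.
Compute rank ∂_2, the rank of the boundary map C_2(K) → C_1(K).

n_0=7 n_1=18 n_2=10  [Q]
∂1: piv[bd,bi,bm,bv,bw,by] rk=6  ker:di,dm,dv,dw,dy,iv,iw,iy,mv,mw,vw,vy
∂2: piv[bdm,bdv,biv,biw,bmv,bvw,div,dvy] rk=8  ker:dmv,ivw
rk∂_2=8

rank∂_2=8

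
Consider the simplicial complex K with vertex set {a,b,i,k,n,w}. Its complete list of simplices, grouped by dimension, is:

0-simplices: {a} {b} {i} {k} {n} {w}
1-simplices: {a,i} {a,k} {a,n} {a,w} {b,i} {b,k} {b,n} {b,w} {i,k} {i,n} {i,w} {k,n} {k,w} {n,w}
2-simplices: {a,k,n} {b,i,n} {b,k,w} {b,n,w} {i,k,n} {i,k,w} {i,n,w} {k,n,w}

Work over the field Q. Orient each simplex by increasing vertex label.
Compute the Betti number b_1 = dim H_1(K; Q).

b_1=2

n_0=6 n_1=14 n_2=8  [Q]
∂1: piv[ai,ak,an,aw,bi] rk=5  ker:bk,bn,bw,ik,in,iw,kn,kw,nw
∂2: piv[akn,bin,bkw,bnw,ikn,ikw,inw] rk=7  ker:knw
b_1=(14−5)−7=2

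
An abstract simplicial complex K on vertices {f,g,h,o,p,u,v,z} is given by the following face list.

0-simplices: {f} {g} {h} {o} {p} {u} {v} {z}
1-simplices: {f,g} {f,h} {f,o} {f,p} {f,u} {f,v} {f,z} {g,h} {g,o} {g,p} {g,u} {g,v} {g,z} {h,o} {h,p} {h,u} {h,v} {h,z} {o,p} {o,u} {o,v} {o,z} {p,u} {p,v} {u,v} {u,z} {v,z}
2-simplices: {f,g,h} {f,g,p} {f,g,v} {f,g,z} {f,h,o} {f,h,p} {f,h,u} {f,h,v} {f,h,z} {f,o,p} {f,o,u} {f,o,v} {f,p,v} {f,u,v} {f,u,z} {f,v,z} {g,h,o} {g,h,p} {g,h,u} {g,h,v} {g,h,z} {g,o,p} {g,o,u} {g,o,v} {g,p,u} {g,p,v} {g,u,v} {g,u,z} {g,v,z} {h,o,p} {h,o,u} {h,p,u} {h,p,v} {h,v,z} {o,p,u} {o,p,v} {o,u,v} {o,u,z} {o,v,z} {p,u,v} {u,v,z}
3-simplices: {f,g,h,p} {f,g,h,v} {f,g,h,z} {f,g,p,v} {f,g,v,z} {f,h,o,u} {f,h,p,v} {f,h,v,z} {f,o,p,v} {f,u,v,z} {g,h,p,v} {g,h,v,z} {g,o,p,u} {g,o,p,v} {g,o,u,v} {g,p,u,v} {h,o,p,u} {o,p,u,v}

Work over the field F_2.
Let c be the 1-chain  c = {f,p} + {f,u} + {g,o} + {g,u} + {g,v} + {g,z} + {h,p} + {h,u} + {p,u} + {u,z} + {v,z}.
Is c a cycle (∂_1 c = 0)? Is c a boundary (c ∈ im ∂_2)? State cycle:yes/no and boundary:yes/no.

n_0=8 n_1=27 n_2=41 n_3=18  [Z2]
∂1: piv[fg,fh,fo,fp,fu,fv,fz] rk=7  ker:gh,go,gp,gu,gv,gz,ho,hp,hu,hv,hz,op,ou,ov,oz,pu,pv,uv,uz,vz
∂2: piv[fgh,fgp,fgv,fgz,fho,fhp,fhu,fhv,fhz,fop,fou,fov,fpv,fuv,fuz,fvz,gho,ghu,gpu,ouz] rk=20  ker:ghp,ghv,ghz,gop,gou,gov,gpv,guv,guz,gvz,hop,hou,hpu,hpv,hvz,opu,opv,ouv,ovz,puv,uvz
∂3: piv[fghp,fghv,fghz,fgpv,fgvz,fhou,fhpv,fhvz,fopv,fuvz,gopu,gopv,gouv,gpuv,hopu] rk=15  ker:ghpv,ghvz,opuv
∂1c = {o} + {p} + {u} + {z}

cycle:no boundary:no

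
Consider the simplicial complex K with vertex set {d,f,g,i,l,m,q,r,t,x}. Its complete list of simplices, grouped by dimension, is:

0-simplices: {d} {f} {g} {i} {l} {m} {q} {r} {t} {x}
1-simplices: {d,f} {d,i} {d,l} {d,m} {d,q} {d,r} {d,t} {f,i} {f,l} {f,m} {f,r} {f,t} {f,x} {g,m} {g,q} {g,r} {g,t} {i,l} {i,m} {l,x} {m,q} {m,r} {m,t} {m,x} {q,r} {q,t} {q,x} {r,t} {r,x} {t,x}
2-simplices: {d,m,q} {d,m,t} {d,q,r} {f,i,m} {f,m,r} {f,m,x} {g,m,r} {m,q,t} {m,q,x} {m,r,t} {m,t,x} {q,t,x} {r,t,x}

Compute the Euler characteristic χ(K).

χ(K)=-7

n_0=10 n_1=30 n_2=13
χ=+10−30+13=-7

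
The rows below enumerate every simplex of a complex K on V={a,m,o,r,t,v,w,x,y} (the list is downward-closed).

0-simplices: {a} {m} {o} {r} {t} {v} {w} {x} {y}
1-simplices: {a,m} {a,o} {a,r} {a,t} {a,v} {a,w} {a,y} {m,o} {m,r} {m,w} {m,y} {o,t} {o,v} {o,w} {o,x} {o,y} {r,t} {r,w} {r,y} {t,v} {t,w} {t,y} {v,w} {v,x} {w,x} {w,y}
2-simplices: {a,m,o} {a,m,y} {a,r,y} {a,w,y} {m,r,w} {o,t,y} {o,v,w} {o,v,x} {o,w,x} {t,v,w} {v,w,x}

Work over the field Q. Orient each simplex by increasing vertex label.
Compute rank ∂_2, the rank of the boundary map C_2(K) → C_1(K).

rank∂_2=10

n_0=9 n_1=26 n_2=11  [Q]
∂1: piv[am,ao,ar,at,av,aw,ay,ox] rk=8  ker:mo,mr,mw,my,ot,ov,ow,oy,rt,rw,ry,tv,tw,ty,vw,vx,wx,wy
∂2: piv[amo,amy,ary,awy,mrw,oty,ovw,ovx,owx,tvw] rk=10  ker:vwx
rk∂_2=10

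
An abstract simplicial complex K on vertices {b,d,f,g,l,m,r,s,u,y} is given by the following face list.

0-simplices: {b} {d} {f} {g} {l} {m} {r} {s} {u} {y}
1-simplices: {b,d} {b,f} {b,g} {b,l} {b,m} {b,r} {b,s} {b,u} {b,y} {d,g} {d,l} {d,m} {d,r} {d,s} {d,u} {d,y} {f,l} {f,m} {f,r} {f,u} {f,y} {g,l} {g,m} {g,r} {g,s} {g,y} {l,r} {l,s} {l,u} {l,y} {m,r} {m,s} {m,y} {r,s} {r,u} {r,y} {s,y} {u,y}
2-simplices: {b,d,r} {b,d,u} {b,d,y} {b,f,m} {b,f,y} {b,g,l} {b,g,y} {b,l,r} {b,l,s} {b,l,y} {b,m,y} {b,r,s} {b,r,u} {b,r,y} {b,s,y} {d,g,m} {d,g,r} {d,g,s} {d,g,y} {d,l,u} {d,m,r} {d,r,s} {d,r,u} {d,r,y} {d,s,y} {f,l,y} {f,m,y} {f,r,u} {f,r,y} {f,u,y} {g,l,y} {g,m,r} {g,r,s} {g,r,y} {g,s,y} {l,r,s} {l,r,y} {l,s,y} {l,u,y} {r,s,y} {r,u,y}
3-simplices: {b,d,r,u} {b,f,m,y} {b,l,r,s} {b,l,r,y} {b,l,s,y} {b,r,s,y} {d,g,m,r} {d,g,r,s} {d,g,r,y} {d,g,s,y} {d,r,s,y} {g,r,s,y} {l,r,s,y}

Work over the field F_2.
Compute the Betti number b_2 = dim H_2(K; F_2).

b_2=3

n_0=10 n_1=38 n_2=41 n_3=13  [Z2]
∂1: piv[bd,bf,bg,bl,bm,br,bs,bu,by] rk=9  ker:dg,dl,dm,dr,ds,du,dy,fl,fm,fr,fu,fy,gl,gm,gr,gs,gy,lr,ls,lu,ly,mr,ms,my,rs,ru,ry,sy,uy
∂2: piv[bdr,bdu,bdy,bfm,bfy,bgl,bgy,blr,bls,bly,bmy,brs,bru,bry,bsy,dgm,dgr,dgs,dgy,dlu,dmr,drs,fly,fru,fry,fuy,luy] rk=27  ker:dru,dry,dsy,fmy,gly,gmr,grs,gry,gsy,lrs,lry,lsy,rsy,ruy
∂3: piv[bdru,bfmy,blrs,blry,blsy,brsy,dgmr,dgrs,dgry,dgsy,drsy] rk=11  ker:grsy,lrsy
b_2=(41−27)−11=3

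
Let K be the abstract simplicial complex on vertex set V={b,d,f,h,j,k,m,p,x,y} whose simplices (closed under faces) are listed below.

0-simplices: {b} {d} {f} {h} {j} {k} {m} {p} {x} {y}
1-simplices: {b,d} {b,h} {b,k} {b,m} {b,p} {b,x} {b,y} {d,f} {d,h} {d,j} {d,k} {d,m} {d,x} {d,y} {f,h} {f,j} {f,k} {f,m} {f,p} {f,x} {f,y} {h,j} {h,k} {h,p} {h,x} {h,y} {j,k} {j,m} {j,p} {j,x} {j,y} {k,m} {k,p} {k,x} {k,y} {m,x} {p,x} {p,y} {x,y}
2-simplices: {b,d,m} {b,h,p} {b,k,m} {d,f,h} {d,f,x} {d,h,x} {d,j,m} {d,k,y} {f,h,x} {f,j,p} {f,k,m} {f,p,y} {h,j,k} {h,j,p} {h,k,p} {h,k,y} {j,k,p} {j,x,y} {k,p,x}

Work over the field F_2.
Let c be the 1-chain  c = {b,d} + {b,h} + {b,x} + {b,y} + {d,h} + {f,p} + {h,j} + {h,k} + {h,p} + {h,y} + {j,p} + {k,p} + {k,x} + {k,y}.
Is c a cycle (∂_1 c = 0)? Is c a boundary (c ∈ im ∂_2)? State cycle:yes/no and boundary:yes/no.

n_0=10 n_1=39 n_2=19  [Z2]
∂1: piv[bd,bh,bk,bm,bp,bx,by,df,dj] rk=9  ker:dh,dk,dm,dx,dy,fh,fj,fk,fm,fp,fx,fy,hj,hk,hp,hx,hy,jk,jm,jp,jx,jy,km,kp,kx,ky,mx,px,py,xy
∂2: piv[bdm,bhp,bkm,dfh,dfx,dhx,djm,dky,fjp,fkm,fpy,hjk,hjp,hkp,hky,jxy,kpx] rk=17  ker:fhx,jkp
∂1c = {f} + {y}

cycle:no boundary:no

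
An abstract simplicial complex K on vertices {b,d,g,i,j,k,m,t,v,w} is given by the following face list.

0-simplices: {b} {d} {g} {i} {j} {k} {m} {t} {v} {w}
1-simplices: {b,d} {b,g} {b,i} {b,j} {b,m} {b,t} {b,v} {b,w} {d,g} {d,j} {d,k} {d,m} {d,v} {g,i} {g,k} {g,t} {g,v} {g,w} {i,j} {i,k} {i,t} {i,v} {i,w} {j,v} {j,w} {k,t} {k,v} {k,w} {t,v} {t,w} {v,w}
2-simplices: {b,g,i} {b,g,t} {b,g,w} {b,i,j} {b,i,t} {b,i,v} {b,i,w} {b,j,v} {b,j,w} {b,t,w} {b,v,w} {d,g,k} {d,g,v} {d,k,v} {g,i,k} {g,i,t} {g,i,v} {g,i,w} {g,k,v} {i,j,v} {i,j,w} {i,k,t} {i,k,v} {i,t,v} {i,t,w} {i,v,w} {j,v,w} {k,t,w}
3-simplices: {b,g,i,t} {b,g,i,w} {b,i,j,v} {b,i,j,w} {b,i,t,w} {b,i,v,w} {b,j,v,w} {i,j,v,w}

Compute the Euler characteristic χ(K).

χ(K)=-1

n_0=10 n_1=31 n_2=28 n_3=8
χ=+10−31+28−8=-1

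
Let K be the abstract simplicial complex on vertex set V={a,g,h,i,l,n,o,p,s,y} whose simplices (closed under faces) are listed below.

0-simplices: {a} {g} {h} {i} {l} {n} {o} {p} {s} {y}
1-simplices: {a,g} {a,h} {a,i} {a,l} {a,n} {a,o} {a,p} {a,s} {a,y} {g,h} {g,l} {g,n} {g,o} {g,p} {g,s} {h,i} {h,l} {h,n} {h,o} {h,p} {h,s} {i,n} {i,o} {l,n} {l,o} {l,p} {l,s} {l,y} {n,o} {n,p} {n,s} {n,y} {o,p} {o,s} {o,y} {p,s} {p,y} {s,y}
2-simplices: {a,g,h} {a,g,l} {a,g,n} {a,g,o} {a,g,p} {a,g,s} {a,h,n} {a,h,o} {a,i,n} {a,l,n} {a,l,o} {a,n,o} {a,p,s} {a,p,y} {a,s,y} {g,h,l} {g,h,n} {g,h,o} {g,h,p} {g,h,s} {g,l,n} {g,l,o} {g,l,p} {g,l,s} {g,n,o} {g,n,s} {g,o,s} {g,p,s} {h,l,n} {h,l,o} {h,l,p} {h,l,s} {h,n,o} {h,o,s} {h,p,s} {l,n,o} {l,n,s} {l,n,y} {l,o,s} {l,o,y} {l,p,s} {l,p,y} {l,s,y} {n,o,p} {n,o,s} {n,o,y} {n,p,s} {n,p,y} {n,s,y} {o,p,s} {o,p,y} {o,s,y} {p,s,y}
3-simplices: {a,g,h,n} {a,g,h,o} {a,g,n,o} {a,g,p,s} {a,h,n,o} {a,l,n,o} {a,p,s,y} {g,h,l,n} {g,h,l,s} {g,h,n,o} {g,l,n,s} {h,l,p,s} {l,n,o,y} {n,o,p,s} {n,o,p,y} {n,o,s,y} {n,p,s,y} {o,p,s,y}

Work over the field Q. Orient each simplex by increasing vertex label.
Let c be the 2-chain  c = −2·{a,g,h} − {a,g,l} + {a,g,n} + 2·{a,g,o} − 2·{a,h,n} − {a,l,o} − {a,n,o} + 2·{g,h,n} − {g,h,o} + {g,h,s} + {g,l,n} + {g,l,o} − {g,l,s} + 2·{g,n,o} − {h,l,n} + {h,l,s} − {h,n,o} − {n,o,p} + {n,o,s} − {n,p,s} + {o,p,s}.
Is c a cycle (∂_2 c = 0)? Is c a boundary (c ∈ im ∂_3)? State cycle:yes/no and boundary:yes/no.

cycle:yes boundary:no

n_0=10 n_1=38 n_2=53 n_3=18  [Q]
∂1: piv[ag,ah,ai,al,an,ao,ap,as,ay] rk=9  ker:gh,gl,gn,go,gp,gs,hi,hl,hn,ho,hp,hs,in,io,ln,lo,lp,ls,ly,no,np,ns,ny,op,os,oy,ps,py,sy
∂2: piv[agh,agl,agn,ago,agp,ags,ahn,aho,ain,aln,alo,ano,aps,apy,asy,ghl,ghp,ghs,glp,gls,gns,gos,lny,loy,lpy,nop,nps] rk=27  ker:ghn,gho,gln,glo,gno,gps,hln,hlo,hlp,hls,hno,hos,hps,lno,lns,los,lps,lsy,nos,noy,npy,nsy,ops,opy,osy,psy
∂3: piv[aghn,agho,agno,agps,ahno,alno,apsy,ghln,ghls,glns,hlps,lnoy,nops,nopy,nosy,npsy] rk=16  ker:ghno,opsy
∂2c = 0
c vs im∂3: residual ≠ 0 ⇒ not boundary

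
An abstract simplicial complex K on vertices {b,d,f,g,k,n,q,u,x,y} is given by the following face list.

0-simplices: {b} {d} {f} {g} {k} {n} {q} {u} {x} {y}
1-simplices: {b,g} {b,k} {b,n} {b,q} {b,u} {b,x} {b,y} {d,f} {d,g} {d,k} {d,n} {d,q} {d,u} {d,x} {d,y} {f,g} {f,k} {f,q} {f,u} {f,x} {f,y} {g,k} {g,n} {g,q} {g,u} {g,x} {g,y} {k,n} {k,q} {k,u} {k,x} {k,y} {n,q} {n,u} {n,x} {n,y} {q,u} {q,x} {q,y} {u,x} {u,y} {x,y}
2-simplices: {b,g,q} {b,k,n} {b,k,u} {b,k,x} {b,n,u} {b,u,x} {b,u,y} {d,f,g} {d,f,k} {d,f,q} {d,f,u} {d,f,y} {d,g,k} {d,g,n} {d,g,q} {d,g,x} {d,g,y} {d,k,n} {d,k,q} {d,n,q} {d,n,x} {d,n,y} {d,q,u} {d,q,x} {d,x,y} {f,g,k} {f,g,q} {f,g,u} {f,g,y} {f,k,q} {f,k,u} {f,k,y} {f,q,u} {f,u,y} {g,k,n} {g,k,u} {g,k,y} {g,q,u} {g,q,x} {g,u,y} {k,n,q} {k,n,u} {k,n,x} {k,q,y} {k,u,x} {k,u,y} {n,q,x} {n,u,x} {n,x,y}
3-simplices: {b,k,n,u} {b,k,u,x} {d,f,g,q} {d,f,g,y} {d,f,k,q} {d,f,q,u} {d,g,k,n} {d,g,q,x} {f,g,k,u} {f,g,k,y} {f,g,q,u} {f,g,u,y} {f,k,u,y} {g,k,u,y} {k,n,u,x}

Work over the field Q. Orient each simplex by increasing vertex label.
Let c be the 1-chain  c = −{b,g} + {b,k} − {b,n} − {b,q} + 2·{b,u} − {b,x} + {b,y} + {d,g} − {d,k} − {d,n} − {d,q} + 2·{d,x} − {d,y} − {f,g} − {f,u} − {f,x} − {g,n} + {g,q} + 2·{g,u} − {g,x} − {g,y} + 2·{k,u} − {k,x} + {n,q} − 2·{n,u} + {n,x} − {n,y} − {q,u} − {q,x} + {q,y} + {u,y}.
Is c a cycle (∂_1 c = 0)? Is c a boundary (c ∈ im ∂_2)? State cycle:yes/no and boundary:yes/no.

n_0=10 n_1=42 n_2=49 n_3=15  [Q]
∂1: piv[bg,bk,bn,bq,bu,bx,by,df,dg] rk=9  ker:dk,dn,dq,du,dx,dy,fg,fk,fq,fu,fx,fy,gk,gn,gq,gu,gx,gy,kn,kq,ku,kx,ky,nq,nu,nx,ny,qu,qx,qy,ux,uy,xy
∂2: piv[bgq,bkn,bku,bkx,bnu,bux,buy,dfg,dfk,dfq,dfu,dfy,dgk,dgn,dgq,dgx,dgy,dkn,dkq,dnq,dnx,dny,dqu,dqx,dxy,fgu,fku,fky,fuy,knx,kqy] rk=31  ker:fgk,fgq,fgy,fkq,fqu,gkn,gku,gky,gqu,gqx,guy,knq,knu,kux,kuy,nqx,nux,nxy
∂3: piv[bknu,bkux,dfgq,dfgy,dfkq,dfqu,dgkn,dgqx,fgku,fgky,fgqu,fguy,fkuy,knux] rk=14  ker:gkuy
∂1c = {d} + 3·{f} − {g} − {k} − 2·{n} + {q} + {u} − 2·{x}

cycle:no boundary:no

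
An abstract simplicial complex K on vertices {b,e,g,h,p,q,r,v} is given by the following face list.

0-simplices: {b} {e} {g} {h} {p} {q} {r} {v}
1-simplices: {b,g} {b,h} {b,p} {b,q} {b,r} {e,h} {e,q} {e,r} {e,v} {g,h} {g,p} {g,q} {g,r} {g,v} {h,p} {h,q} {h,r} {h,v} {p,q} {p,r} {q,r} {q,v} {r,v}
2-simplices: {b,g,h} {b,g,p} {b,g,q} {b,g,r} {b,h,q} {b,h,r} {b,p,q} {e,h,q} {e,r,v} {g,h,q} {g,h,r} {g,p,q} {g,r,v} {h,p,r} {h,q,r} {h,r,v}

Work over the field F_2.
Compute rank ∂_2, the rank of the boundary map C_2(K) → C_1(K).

rank∂_2=13

n_0=8 n_1=23 n_2=16  [Z2]
∂1: piv[bg,bh,bp,bq,br,eh,ev] rk=7  ker:eq,er,gh,gp,gq,gr,gv,hp,hq,hr,hv,pq,pr,qr,qv,rv
∂2: piv[bgh,bgp,bgq,bgr,bhq,bhr,bpq,ehq,erv,grv,hpr,hqr,hrv] rk=13  ker:ghq,ghr,gpq
rk∂_2=13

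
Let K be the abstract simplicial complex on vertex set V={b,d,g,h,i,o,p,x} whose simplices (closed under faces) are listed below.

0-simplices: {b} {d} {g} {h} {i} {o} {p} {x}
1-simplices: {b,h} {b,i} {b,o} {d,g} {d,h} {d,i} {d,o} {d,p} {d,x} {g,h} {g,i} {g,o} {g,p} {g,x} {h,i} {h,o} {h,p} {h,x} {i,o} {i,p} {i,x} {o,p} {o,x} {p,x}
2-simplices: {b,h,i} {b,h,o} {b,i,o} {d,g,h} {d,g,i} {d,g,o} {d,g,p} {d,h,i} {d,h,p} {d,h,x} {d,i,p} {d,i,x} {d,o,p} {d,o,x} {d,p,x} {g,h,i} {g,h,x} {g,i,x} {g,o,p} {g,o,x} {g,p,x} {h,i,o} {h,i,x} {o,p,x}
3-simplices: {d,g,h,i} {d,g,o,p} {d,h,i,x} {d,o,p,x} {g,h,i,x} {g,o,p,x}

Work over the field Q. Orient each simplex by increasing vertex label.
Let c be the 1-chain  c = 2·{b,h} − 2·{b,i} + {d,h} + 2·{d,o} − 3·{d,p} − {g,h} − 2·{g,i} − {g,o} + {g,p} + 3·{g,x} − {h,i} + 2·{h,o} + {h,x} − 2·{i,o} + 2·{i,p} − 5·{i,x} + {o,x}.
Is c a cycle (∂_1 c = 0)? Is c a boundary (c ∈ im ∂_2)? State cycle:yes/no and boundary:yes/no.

cycle:yes boundary:yes

n_0=8 n_1=24 n_2=24 n_3=6  [Q]
∂1: piv[bh,bi,bo,dg,dh,dp,dx] rk=7  ker:di,do,gh,gi,go,gp,gx,hi,ho,hp,hx,io,ip,ix,op,ox,px
∂2: piv[bhi,bho,bio,dgh,dgi,dgo,dgp,dhi,dhp,dhx,dip,dix,dop,dox,dpx,ghx] rk=16  ker:ghi,gix,gop,gox,gpx,hio,hix,opx
∂3: piv[dghi,dgop,dhix,dopx,ghix,gopx] rk=6
∂1c = 0
c vs im∂2: reduces to 0 ⇒ boundary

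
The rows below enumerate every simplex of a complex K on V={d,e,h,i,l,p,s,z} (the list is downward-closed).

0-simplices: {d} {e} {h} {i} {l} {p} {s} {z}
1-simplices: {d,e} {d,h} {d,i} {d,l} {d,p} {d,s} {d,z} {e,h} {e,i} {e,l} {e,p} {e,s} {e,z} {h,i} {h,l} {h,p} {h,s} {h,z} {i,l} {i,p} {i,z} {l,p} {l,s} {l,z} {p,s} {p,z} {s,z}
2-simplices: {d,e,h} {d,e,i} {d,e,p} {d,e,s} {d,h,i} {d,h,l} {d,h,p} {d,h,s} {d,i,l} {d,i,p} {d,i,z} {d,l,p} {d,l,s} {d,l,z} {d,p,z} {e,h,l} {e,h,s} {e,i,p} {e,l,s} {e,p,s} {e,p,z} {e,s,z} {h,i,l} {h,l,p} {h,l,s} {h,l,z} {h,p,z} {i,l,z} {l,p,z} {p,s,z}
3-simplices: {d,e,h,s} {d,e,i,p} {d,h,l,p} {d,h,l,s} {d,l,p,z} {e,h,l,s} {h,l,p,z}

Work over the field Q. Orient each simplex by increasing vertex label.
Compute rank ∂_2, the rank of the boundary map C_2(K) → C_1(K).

rank∂_2=20

n_0=8 n_1=27 n_2=30 n_3=7  [Q]
∂1: piv[de,dh,di,dl,dp,ds,dz] rk=7  ker:eh,ei,el,ep,es,ez,hi,hl,hp,hs,hz,il,ip,iz,lp,ls,lz,ps,pz,sz
∂2: piv[deh,dei,dep,des,dhi,dhl,dhp,dhs,dil,dip,diz,dlp,dls,dlz,dpz,ehl,eps,epz,esz,hlz] rk=20  ker:ehs,eip,els,hil,hlp,hls,hpz,ilz,lpz,psz
∂3: piv[dehs,deip,dhlp,dhls,dlpz,ehls,hlpz] rk=7
rk∂_2=20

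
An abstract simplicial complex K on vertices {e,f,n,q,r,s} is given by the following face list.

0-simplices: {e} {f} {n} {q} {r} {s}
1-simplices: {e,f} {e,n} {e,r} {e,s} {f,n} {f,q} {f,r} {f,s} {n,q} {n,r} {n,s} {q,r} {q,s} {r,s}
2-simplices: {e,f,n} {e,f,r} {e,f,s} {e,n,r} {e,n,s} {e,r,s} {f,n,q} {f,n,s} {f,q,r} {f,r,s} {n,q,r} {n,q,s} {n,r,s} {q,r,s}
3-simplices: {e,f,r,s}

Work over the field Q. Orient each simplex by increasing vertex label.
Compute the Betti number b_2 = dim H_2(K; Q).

b_2=4

n_0=6 n_1=14 n_2=14 n_3=1  [Q]
∂1: piv[ef,en,er,es,fq] rk=5  ker:fn,fr,fs,nq,nr,ns,qr,qs,rs
∂2: piv[efn,efr,efs,enr,ens,ers,fnq,fqr,nqs] rk=9  ker:fns,frs,nqr,nrs,qrs
∂3: piv[efrs] rk=1
b_2=(14−9)−1=4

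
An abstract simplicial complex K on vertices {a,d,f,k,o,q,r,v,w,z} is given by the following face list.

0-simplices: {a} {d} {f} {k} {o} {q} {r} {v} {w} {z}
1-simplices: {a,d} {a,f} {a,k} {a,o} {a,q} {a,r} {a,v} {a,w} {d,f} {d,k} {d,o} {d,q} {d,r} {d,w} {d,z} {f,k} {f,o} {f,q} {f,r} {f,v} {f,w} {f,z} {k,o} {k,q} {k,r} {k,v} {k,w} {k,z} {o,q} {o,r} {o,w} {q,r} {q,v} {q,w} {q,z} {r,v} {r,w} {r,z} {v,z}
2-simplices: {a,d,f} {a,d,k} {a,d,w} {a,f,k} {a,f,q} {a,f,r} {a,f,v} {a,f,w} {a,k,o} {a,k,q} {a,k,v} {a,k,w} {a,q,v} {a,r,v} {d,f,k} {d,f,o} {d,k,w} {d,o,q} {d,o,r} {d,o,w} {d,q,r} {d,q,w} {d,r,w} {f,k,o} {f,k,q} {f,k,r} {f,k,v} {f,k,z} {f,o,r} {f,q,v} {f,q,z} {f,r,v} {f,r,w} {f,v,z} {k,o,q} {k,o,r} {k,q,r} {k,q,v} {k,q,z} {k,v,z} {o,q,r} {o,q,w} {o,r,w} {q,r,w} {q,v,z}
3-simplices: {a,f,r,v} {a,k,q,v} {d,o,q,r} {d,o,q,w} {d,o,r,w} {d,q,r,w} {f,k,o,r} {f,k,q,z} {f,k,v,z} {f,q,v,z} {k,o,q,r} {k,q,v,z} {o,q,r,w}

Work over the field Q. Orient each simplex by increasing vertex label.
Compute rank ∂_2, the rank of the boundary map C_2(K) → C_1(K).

rank∂_2=28

n_0=10 n_1=39 n_2=45 n_3=13  [Q]
∂1: piv[ad,af,ak,ao,aq,ar,av,aw,dz] rk=9  ker:df,dk,do,dq,dr,dw,fk,fo,fq,fr,fv,fw,fz,ko,kq,kr,kv,kw,kz,oq,or,ow,qr,qv,qw,qz,rv,rw,rz,vz
∂2: piv[adf,adk,adw,afk,afq,afr,afv,afw,ako,akq,akv,akw,aqv,arv,dfo,doq,dor,dow,dqr,dqw,drw,fko,fkr,fkz,for,fqz,fvz,koq] rk=28  ker:dfk,dkw,fkq,fkv,fqv,frv,frw,kor,kqr,kqv,kqz,kvz,oqr,oqw,orw,qrw,qvz
∂3: piv[afrv,akqv,doqr,doqw,dorw,dqrw,fkor,fkqz,fkvz,fqvz,koqr,kqvz] rk=12  ker:oqrw
rk∂_2=28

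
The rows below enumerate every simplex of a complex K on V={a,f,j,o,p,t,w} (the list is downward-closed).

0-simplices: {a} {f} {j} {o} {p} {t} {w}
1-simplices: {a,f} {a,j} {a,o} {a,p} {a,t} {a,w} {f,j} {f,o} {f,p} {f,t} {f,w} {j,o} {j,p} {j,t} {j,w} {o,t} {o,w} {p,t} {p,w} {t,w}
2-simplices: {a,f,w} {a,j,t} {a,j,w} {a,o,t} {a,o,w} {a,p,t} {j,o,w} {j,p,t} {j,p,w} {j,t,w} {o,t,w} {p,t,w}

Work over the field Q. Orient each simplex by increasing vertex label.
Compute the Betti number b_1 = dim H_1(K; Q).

b_1=4

n_0=7 n_1=20 n_2=12  [Q]
∂1: piv[af,aj,ao,ap,at,aw] rk=6  ker:fj,fo,fp,ft,fw,jo,jp,jt,jw,ot,ow,pt,pw,tw
∂2: piv[afw,ajt,ajw,aot,aow,apt,jow,jpt,jpw,jtw] rk=10  ker:otw,ptw
b_1=(20−6)−10=4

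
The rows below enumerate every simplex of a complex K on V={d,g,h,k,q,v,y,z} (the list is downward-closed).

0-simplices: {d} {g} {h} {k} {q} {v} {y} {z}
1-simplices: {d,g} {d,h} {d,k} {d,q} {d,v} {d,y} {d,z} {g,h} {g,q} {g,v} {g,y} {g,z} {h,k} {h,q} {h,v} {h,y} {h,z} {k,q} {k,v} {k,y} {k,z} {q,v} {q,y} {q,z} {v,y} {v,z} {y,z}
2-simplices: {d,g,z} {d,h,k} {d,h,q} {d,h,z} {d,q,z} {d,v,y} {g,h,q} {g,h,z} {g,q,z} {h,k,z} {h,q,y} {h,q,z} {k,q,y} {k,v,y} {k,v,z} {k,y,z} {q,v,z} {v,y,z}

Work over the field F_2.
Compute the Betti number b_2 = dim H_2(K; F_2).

n_0=8 n_1=27 n_2=18  [Z2]
∂1: piv[dg,dh,dk,dq,dv,dy,dz] rk=7  ker:gh,gq,gv,gy,gz,hk,hq,hv,hy,hz,kq,kv,ky,kz,qv,qy,qz,vy,vz,yz
∂2: piv[dgz,dhk,dhq,dhz,dqz,dvy,ghq,ghz,hkz,hqy,kqy,kvy,kvz,kyz,qvz] rk=15  ker:gqz,hqz,vyz
b_2=(18−15)−0=3

b_2=3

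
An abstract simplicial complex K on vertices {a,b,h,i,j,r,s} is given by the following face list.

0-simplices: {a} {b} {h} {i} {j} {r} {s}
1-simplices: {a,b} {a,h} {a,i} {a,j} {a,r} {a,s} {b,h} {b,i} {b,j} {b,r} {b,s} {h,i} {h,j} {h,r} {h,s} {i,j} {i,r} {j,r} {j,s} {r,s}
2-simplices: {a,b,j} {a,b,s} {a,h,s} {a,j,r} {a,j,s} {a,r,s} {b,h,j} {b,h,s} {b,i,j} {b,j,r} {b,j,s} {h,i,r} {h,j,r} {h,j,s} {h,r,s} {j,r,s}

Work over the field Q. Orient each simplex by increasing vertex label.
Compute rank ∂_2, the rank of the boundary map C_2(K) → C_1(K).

n_0=7 n_1=20 n_2=16  [Q]
∂1: piv[ab,ah,ai,aj,ar,as] rk=6  ker:bh,bi,bj,br,bs,hi,hj,hr,hs,ij,ir,jr,js,rs
∂2: piv[abj,abs,ahs,ajr,ajs,ars,bhj,bhs,bij,bjr,hir,hjr] rk=12  ker:bjs,hjs,hrs,jrs
rk∂_2=12

rank∂_2=12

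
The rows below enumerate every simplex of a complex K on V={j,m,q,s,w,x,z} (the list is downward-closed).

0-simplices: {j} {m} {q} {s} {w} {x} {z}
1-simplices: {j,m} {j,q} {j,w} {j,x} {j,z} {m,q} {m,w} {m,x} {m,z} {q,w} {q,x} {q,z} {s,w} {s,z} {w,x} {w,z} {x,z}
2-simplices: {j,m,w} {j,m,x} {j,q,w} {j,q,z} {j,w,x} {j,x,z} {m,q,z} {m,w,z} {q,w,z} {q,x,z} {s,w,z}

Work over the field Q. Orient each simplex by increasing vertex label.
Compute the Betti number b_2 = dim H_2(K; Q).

n_0=7 n_1=17 n_2=11  [Q]
∂1: piv[jm,jq,jw,jx,jz,sw] rk=6  ker:mq,mw,mx,mz,qw,qx,qz,sz,wx,wz,xz
∂2: piv[jmw,jmx,jqw,jqz,jwx,jxz,mqz,mwz,qwz,qxz,swz] rk=11
b_2=(11−11)−0=0

b_2=0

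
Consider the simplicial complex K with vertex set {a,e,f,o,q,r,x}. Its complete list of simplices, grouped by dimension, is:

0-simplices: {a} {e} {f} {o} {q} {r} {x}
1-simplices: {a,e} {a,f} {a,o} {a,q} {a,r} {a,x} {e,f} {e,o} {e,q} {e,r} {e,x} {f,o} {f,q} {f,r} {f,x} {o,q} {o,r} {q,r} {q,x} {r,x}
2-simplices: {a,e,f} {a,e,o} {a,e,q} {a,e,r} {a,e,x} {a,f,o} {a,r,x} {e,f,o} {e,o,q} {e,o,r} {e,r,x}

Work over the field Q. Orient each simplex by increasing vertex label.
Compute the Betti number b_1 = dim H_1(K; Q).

b_1=5

n_0=7 n_1=20 n_2=11  [Q]
∂1: piv[ae,af,ao,aq,ar,ax] rk=6  ker:ef,eo,eq,er,ex,fo,fq,fr,fx,oq,or,qr,qx,rx
∂2: piv[aef,aeo,aeq,aer,aex,afo,arx,eoq,eor] rk=9  ker:efo,erx
b_1=(20−6)−9=5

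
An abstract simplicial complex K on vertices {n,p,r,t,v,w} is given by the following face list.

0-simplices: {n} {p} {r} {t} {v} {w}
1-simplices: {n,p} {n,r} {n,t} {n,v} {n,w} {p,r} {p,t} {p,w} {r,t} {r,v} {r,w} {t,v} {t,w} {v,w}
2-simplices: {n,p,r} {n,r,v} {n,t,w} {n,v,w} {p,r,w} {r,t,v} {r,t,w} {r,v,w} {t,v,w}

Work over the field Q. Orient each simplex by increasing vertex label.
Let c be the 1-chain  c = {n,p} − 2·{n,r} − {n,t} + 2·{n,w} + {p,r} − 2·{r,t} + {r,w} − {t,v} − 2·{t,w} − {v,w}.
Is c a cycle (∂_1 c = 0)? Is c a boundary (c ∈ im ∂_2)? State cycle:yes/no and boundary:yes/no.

cycle:yes boundary:yes

n_0=6 n_1=14 n_2=9  [Q]
∂1: piv[np,nr,nt,nv,nw] rk=5  ker:pr,pt,pw,rt,rv,rw,tv,tw,vw
∂2: piv[npr,nrv,ntw,nvw,prw,rtv,rtw,rvw] rk=8  ker:tvw
∂1c = 0
c vs im∂2: reduces to 0 ⇒ boundary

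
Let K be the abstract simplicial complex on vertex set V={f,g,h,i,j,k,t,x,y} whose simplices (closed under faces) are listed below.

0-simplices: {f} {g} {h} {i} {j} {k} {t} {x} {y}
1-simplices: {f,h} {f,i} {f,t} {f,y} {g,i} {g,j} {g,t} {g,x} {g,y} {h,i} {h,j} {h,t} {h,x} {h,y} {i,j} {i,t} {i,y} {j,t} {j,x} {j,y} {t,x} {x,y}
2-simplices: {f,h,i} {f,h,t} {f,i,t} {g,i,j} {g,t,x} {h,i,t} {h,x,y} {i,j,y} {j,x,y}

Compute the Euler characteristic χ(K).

χ(K)=-4

n_0=9 n_1=22 n_2=9
χ=+9−22+9=-4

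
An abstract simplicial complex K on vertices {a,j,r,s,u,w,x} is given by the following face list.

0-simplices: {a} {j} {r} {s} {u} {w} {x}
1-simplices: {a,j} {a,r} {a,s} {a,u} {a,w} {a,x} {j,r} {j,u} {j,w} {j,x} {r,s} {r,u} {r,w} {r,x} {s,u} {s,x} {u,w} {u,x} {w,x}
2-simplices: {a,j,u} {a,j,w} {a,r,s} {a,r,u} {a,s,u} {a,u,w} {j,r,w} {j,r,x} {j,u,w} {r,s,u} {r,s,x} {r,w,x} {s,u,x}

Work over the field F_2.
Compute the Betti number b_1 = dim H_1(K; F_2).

n_0=7 n_1=19 n_2=13  [Z2]
∂1: piv[aj,ar,as,au,aw,ax] rk=6  ker:jr,ju,jw,jx,rs,ru,rw,rx,su,sx,uw,ux,wx
∂2: piv[aju,ajw,ars,aru,asu,auw,jrw,jrx,rsx,rwx,sux] rk=11  ker:juw,rsu
b_1=(19−6)−11=2

b_1=2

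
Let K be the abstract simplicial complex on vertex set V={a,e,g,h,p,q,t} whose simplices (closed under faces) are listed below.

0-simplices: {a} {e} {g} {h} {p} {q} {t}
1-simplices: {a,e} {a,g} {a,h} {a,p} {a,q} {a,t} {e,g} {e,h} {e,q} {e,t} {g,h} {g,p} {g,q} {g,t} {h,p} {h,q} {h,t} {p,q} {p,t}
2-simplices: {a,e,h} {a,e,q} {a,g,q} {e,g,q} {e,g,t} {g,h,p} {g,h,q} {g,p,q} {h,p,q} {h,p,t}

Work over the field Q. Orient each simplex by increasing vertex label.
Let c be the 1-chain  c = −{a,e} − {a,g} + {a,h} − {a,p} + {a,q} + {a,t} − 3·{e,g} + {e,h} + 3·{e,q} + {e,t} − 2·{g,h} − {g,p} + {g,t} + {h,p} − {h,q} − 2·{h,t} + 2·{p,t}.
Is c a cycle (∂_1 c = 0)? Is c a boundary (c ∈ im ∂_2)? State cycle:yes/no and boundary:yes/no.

n_0=7 n_1=19 n_2=10  [Q]
∂1: piv[ae,ag,ah,ap,aq,at] rk=6  ker:eg,eh,eq,et,gh,gp,gq,gt,hp,hq,ht,pq,pt
∂2: piv[aeh,aeq,agq,egq,egt,ghp,ghq,gpq,hpt] rk=9  ker:hpq
∂1c = −3·{e} − 2·{g} + 2·{h} − 3·{p} + 3·{q} + 3·{t}

cycle:no boundary:no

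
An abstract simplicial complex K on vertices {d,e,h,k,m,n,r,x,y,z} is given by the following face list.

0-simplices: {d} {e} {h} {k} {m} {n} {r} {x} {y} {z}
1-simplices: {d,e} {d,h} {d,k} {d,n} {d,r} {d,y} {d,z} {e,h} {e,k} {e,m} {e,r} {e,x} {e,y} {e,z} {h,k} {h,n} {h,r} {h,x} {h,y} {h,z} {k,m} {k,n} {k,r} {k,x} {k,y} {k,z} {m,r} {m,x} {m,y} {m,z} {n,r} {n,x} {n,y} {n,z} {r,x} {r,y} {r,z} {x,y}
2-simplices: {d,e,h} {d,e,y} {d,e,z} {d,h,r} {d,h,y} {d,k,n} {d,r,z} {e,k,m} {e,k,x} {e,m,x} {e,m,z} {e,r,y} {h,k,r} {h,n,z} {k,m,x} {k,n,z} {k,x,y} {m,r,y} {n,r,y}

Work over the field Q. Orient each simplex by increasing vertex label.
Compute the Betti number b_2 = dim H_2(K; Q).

n_0=10 n_1=38 n_2=19  [Q]
∂1: piv[de,dh,dk,dn,dr,dy,dz,em,ex] rk=9  ker:eh,ek,er,ey,ez,hk,hn,hr,hx,hy,hz,km,kn,kr,kx,ky,kz,mr,mx,my,mz,nr,nx,ny,nz,rx,ry,rz,xy
∂2: piv[deh,dey,dez,dhr,dhy,dkn,drz,ekm,ekx,emx,emz,ery,hkr,hnz,knz,kxy,mry,nry] rk=18  ker:kmx
b_2=(19−18)−0=1

b_2=1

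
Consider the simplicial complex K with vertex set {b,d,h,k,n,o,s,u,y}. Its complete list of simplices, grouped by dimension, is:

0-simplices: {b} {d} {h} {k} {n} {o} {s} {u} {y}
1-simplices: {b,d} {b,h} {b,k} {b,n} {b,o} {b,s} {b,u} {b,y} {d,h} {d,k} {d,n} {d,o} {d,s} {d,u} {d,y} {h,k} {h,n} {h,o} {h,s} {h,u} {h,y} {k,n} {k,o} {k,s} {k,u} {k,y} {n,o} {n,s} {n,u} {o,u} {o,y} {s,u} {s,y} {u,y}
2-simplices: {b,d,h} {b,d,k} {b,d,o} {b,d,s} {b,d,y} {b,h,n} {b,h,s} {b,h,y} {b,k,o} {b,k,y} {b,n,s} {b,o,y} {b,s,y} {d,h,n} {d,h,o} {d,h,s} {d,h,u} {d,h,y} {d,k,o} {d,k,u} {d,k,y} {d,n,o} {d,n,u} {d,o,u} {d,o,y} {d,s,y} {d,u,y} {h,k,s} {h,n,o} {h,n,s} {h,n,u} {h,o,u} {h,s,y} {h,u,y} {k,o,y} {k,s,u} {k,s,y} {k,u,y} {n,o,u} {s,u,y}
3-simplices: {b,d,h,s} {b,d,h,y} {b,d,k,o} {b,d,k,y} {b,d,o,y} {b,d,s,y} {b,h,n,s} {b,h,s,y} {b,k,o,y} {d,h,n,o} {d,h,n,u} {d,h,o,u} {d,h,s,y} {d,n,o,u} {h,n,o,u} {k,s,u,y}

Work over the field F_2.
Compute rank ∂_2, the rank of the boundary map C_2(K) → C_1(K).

n_0=9 n_1=34 n_2=40 n_3=16  [Z2]
∂1: piv[bd,bh,bk,bn,bo,bs,bu,by] rk=8  ker:dh,dk,dn,do,ds,du,dy,hk,hn,ho,hs,hu,hy,kn,ko,ks,ku,ky,no,ns,nu,ou,oy,su,sy,uy
∂2: piv[bdh,bdk,bdo,bds,bdy,bhn,bhs,bhy,bko,bky,bns,boy,bsy,dhn,dho,dhu,dku,dno,dnu,dou,duy,hks,ksu,ksy] rk=24  ker:dhs,dhy,dko,dky,doy,dsy,hno,hns,hnu,hou,hsy,huy,koy,kuy,nou,suy
∂3: piv[bdhs,bdhy,bdko,bdky,bdoy,bdsy,bhns,bhsy,bkoy,dhno,dhnu,dhou,dnou,ksuy] rk=14  ker:dhsy,hnou
rk∂_2=24

rank∂_2=24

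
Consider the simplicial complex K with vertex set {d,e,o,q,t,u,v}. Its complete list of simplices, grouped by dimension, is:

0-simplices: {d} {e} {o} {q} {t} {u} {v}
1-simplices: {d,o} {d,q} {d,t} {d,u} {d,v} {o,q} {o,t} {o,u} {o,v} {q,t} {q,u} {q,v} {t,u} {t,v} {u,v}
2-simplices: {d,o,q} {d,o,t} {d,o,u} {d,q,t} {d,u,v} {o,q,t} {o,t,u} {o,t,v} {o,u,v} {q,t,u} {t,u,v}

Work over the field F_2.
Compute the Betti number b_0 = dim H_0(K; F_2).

n_0=7 n_1=15 n_2=11  [Z2]
∂1: piv[do,dq,dt,du,dv] rk=5  ker:oq,ot,ou,ov,qt,qu,qv,tu,tv,uv
∂2: piv[doq,dot,dou,dqt,duv,otu,otv,ouv,qtu] rk=9  ker:oqt,tuv
b_0=(7−0)−5=2

b_0=2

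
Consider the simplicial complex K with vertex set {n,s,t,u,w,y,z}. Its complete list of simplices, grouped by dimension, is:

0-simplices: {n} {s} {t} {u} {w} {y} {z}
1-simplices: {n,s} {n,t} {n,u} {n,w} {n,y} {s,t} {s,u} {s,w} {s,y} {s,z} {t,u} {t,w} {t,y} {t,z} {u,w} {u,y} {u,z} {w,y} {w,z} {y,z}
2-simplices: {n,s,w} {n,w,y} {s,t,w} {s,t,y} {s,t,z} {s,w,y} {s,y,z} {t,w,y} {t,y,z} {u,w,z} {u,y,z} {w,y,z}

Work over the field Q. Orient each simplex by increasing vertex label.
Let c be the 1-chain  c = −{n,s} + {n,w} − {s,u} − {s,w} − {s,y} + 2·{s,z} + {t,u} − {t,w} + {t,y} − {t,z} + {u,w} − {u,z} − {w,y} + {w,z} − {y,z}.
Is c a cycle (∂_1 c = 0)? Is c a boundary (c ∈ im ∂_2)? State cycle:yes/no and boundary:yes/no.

cycle:yes boundary:no

n_0=7 n_1=20 n_2=12  [Q]
∂1: piv[ns,nt,nu,nw,ny,sz] rk=6  ker:st,su,sw,sy,tu,tw,ty,tz,uw,uy,uz,wy,wz,yz
∂2: piv[nsw,nwy,stw,sty,stz,swy,syz,uwz,uyz,wyz] rk=10  ker:twy,tyz
∂1c = 0
c vs im∂2: residual ≠ 0 ⇒ not boundary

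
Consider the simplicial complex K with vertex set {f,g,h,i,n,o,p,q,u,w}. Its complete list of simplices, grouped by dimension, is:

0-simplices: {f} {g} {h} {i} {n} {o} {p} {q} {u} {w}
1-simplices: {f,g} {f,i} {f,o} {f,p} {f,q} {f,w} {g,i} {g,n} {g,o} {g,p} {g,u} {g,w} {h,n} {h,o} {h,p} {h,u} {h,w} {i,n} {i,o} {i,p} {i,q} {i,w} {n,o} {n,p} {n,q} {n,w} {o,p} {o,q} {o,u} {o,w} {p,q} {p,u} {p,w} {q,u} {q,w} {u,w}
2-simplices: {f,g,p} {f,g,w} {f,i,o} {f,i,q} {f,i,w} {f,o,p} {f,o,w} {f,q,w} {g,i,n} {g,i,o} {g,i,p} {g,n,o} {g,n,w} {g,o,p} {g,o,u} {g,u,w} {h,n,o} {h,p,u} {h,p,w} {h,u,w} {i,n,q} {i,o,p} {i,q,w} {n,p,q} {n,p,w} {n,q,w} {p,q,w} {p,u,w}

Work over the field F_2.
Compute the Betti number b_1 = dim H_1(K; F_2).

n_0=10 n_1=36 n_2=28  [Z2]
∂1: piv[fg,fi,fo,fp,fq,fw,gn,gu,hn] rk=9  ker:gi,go,gp,gw,ho,hp,hu,hw,in,io,ip,iq,iw,no,np,nq,nw,op,oq,ou,ow,pq,pu,pw,qu,qw,uw
∂2: piv[fgp,fgw,fio,fiq,fiw,fop,fow,fqw,gin,gio,gip,gno,gnw,gop,gou,guw,hno,hpu,hpw,huw,inq,npq,npw] rk=23  ker:iop,iqw,nqw,pqw,puw
b_1=(36−9)−23=4

b_1=4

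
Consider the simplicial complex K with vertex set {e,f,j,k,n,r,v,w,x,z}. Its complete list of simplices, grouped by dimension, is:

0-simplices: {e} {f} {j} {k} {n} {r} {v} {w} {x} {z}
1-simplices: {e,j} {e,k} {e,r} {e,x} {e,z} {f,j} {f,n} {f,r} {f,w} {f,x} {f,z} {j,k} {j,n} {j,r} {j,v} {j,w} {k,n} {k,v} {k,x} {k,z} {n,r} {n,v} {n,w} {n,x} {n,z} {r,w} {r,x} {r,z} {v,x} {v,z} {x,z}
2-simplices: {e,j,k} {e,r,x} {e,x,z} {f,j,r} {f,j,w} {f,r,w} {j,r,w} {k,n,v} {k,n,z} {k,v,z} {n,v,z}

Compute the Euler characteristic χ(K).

χ(K)=-10

n_0=10 n_1=31 n_2=11
χ=+10−31+11=-10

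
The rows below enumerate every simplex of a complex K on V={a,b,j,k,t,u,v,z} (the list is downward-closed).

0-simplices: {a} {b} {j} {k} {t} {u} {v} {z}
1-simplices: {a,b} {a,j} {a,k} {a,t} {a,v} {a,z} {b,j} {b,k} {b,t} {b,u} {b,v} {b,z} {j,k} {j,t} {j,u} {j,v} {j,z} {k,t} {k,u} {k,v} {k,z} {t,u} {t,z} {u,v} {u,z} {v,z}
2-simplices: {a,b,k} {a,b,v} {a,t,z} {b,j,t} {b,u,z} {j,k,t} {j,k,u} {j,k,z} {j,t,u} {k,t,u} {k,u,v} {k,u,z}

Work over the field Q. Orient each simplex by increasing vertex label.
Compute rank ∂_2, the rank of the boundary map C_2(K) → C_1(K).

rank∂_2=11

n_0=8 n_1=26 n_2=12  [Q]
∂1: piv[ab,aj,ak,at,av,az,bu] rk=7  ker:bj,bk,bt,bv,bz,jk,jt,ju,jv,jz,kt,ku,kv,kz,tu,tz,uv,uz,vz
∂2: piv[abk,abv,atz,bjt,buz,jkt,jku,jkz,jtu,kuv,kuz] rk=11  ker:ktu
rk∂_2=11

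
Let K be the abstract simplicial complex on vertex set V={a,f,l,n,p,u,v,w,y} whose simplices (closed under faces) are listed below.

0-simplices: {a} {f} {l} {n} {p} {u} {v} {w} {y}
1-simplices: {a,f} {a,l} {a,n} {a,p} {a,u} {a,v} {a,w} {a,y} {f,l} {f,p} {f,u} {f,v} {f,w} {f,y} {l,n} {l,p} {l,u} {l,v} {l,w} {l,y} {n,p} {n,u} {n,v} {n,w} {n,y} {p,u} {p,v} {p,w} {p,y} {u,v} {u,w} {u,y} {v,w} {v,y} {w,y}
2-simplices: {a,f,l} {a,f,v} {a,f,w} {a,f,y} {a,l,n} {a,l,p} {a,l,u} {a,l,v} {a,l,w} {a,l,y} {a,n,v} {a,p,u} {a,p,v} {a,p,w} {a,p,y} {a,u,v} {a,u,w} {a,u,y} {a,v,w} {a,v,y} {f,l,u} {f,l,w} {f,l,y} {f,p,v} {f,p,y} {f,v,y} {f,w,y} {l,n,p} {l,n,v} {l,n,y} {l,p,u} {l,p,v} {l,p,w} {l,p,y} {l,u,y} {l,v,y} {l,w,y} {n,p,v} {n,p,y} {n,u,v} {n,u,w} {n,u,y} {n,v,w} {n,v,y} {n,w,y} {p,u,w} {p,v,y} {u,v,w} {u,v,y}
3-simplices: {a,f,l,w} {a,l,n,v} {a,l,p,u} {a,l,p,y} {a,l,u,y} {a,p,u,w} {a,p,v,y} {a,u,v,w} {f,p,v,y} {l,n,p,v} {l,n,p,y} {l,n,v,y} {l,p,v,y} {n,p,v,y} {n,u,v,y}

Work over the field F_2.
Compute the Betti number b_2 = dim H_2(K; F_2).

n_0=9 n_1=35 n_2=49 n_3=15  [Z2]
∂1: piv[af,al,an,ap,au,av,aw,ay] rk=8  ker:fl,fp,fu,fv,fw,fy,ln,lp,lu,lv,lw,ly,np,nu,nv,nw,ny,pu,pv,pw,py,uv,uw,uy,vw,vy,wy
∂2: piv[afl,afv,afw,afy,aln,alp,alu,alv,alw,aly,anv,apu,apv,apw,apy,auv,auw,auy,avw,avy,flu,fpv,fwy,lnp,lny,nuv,nuw] rk=27  ker:flw,fly,fpy,fvy,lnv,lpu,lpv,lpw,lpy,luy,lvy,lwy,npv,npy,nuy,nvw,nvy,nwy,puw,pvy,uvw,uvy
∂3: piv[aflw,alnv,alpu,alpy,aluy,apuw,apvy,auvw,fpvy,lnpv,lnpy,lnvy,lpvy,nuvy] rk=14  ker:npvy
b_2=(49−27)−14=8

b_2=8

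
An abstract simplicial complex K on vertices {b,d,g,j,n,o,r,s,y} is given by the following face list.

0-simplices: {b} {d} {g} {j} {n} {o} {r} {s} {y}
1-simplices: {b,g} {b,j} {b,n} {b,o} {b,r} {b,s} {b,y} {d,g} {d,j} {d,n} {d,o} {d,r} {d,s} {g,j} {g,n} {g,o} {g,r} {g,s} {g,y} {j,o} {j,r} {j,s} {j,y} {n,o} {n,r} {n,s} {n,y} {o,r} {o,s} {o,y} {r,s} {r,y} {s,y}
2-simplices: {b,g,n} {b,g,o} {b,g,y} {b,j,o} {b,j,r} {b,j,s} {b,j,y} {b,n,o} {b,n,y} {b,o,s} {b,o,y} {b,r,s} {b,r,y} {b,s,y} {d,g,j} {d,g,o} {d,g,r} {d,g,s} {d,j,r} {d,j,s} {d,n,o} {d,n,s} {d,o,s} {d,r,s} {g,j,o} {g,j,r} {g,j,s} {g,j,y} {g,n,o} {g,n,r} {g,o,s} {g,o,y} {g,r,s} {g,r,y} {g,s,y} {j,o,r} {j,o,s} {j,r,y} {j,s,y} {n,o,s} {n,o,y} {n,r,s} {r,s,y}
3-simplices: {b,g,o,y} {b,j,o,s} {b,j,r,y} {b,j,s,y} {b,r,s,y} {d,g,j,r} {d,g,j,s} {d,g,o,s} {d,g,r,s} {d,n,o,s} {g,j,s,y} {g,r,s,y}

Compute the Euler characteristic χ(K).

χ(K)=7

n_0=9 n_1=33 n_2=43 n_3=12
χ=+9−33+43−12=7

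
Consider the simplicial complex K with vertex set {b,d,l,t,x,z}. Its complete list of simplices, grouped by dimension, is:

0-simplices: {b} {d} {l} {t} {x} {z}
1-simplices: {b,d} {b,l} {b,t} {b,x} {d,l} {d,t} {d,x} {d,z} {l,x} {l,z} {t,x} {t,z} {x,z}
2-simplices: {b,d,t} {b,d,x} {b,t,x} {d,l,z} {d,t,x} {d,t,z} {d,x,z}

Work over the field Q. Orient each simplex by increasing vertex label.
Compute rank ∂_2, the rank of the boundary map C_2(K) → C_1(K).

rank∂_2=6

n_0=6 n_1=13 n_2=7  [Q]
∂1: piv[bd,bl,bt,bx,dz] rk=5  ker:dl,dt,dx,lx,lz,tx,tz,xz
∂2: piv[bdt,bdx,btx,dlz,dtz,dxz] rk=6  ker:dtx
rk∂_2=6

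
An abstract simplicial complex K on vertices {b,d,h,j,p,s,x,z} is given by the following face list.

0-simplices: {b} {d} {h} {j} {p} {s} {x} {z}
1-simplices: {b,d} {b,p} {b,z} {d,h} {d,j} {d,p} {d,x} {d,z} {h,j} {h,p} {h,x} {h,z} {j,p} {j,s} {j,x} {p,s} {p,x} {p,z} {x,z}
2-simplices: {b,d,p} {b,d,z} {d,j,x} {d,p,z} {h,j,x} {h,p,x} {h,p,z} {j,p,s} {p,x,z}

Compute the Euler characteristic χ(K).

n_0=8 n_1=19 n_2=9
χ=+8−19+9=-2

χ(K)=-2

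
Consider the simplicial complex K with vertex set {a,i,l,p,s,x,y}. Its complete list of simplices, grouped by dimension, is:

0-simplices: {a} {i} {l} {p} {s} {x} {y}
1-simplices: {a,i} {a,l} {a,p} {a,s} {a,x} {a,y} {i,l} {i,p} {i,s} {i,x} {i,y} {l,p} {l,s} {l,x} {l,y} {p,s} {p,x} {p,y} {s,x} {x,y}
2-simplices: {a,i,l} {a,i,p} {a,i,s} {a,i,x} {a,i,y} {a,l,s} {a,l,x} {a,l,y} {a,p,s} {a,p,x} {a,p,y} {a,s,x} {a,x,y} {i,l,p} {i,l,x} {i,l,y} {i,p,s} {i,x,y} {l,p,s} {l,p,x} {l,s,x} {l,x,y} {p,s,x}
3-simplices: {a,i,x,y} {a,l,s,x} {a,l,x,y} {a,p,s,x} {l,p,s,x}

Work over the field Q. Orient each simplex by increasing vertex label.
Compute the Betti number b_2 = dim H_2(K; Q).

b_2=4

n_0=7 n_1=20 n_2=23 n_3=5  [Q]
∂1: piv[ai,al,ap,as,ax,ay] rk=6  ker:il,ip,is,ix,iy,lp,ls,lx,ly,ps,px,py,sx,xy
∂2: piv[ail,aip,ais,aix,aiy,als,alx,aly,aps,apx,apy,asx,axy,ilp] rk=14  ker:ilx,ily,ips,ixy,lps,lpx,lsx,lxy,psx
∂3: piv[aixy,alsx,alxy,apsx,lpsx] rk=5
b_2=(23−14)−5=4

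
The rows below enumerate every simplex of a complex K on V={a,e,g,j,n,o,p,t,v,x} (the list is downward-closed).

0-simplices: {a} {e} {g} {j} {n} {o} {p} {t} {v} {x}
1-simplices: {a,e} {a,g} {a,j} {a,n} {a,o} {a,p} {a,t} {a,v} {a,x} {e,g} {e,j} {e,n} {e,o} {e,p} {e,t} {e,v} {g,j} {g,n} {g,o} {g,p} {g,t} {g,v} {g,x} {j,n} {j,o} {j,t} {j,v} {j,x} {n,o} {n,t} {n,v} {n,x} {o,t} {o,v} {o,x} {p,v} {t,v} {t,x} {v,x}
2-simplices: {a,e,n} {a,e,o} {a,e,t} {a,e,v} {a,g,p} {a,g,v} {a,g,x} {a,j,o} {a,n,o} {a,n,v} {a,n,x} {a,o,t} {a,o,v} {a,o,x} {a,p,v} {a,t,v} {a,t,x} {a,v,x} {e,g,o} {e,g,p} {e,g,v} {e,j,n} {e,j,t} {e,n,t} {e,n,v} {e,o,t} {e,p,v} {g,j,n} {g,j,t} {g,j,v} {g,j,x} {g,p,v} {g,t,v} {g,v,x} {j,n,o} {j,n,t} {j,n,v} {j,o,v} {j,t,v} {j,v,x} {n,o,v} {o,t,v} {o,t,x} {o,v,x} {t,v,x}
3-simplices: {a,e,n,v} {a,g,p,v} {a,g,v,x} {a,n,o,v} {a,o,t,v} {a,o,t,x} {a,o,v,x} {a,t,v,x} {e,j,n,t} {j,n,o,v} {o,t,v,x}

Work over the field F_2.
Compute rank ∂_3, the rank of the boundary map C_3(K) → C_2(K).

rank∂_3=10

n_0=10 n_1=39 n_2=45 n_3=11  [Z2]
∂1: piv[ae,ag,aj,an,ao,ap,at,av,ax] rk=9  ker:eg,ej,en,eo,ep,et,ev,gj,gn,go,gp,gt,gv,gx,jn,jo,jt,jv,jx,no,nt,nv,nx,ot,ov,ox,pv,tv,tx,vx
∂2: piv[aen,aeo,aet,aev,agp,agv,agx,ajo,ano,anv,anx,aot,aov,aox,apv,atv,atx,avx,ego,egp,egv,ejn,ejt,ent,gjn,gjt,gjv,gjx,gtv,jno] rk=30  ker:env,eot,epv,gpv,gvx,jnt,jnv,jov,jtv,jvx,nov,otv,otx,ovx,tvx
∂3: piv[aenv,agpv,agvx,anov,aotv,aotx,aovx,atvx,ejnt,jnov] rk=10  ker:otvx
rk∂_3=10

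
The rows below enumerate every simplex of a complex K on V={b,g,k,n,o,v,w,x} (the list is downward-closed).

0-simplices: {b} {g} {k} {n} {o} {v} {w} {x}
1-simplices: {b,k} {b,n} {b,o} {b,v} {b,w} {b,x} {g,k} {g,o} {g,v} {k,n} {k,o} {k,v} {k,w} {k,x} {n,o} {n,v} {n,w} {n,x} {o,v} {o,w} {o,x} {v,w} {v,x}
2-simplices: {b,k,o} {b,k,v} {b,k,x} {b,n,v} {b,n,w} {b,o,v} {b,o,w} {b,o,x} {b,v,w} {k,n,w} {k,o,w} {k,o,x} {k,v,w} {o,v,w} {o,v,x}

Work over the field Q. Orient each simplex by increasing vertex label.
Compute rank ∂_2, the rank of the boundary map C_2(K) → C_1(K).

rank∂_2=12

n_0=8 n_1=23 n_2=15  [Q]
∂1: piv[bk,bn,bo,bv,bw,bx,gk] rk=7  ker:go,gv,kn,ko,kv,kw,kx,no,nv,nw,nx,ov,ow,ox,vw,vx
∂2: piv[bko,bkv,bkx,bnv,bnw,bov,bow,box,bvw,knw,kow,ovx] rk=12  ker:kox,kvw,ovw
rk∂_2=12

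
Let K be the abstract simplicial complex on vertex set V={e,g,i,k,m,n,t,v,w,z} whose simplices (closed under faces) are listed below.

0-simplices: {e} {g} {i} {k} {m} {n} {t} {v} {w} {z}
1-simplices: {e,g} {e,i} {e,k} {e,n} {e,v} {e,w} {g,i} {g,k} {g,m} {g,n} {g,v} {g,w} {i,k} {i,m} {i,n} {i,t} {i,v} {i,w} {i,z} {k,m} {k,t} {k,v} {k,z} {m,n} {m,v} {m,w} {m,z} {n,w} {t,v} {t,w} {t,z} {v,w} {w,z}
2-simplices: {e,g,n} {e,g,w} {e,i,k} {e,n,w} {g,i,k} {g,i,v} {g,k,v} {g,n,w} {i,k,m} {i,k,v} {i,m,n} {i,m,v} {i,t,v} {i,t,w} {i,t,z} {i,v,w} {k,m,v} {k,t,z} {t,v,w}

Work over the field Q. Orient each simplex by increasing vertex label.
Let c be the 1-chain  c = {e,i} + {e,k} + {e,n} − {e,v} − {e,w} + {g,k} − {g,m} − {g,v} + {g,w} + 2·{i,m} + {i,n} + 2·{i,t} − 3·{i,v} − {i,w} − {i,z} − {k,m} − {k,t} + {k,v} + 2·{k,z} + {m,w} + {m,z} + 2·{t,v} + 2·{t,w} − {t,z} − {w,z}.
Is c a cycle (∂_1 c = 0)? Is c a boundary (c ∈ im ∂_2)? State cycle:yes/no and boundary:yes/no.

n_0=10 n_1=33 n_2=19  [Q]
∂1: piv[eg,ei,ek,en,ev,ew,gm,it,iz] rk=9  ker:gi,gk,gn,gv,gw,ik,im,in,iv,iw,km,kt,kv,kz,mn,mv,mw,mz,nw,tv,tw,tz,vw,wz
∂2: piv[egn,egw,eik,enw,gik,giv,gkv,ikm,imn,imv,itv,itw,itz,ivw,ktz] rk=15  ker:gnw,ikv,kmv,tvw
∂1c = −{e} + {i} + {k} − 2·{m} + 2·{n} − 2·{t} − 2·{v} + 3·{w}

cycle:no boundary:no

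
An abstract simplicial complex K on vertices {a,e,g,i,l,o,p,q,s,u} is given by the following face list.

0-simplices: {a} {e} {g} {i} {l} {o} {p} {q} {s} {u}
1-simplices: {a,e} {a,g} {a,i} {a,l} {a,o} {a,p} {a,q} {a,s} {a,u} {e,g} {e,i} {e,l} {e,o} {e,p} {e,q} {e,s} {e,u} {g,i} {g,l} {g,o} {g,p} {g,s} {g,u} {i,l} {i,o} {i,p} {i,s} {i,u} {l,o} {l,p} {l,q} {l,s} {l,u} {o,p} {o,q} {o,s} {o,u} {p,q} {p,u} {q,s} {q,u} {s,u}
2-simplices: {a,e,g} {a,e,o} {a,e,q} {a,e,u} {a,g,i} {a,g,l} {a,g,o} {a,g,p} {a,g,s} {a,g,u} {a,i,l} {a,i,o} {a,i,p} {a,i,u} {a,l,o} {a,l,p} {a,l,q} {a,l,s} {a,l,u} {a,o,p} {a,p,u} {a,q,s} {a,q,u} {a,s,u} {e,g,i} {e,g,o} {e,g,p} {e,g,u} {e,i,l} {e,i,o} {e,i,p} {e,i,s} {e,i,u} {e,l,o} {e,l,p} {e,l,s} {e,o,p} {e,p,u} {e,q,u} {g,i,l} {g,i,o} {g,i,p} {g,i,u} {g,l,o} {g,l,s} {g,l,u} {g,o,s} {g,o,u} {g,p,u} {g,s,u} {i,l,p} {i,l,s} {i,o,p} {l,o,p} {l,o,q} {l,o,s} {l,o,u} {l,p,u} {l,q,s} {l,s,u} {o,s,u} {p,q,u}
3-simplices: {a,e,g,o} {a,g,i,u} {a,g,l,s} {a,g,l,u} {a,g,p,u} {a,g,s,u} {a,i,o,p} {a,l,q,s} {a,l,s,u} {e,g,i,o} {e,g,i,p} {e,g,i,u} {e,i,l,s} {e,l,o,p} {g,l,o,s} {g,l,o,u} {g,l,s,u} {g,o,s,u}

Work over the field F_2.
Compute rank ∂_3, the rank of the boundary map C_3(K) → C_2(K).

rank∂_3=17

n_0=10 n_1=42 n_2=62 n_3=18  [Z2]
∂1: piv[ae,ag,ai,al,ao,ap,aq,as,au] rk=9  ker:eg,ei,el,eo,ep,eq,es,eu,gi,gl,go,gp,gs,gu,il,io,ip,is,iu,lo,lp,lq,ls,lu,op,oq,os,ou,pq,pu,qs,qu,su
∂2: piv[aeg,aeo,aeq,aeu,agi,agl,ago,agp,ags,agu,ail,aio,aip,aiu,alo,alp,alq,als,alu,aop,apu,aqs,aqu,asu,egi,egp,eil,eis,els,gos,gou,loq,pqu] rk=33  ker:ego,egu,eio,eip,eiu,elo,elp,eop,epu,equ,gil,gio,gip,giu,glo,gls,glu,gpu,gsu,ilp,ils,iop,lop,los,lou,lpu,lqs,lsu,osu
∂3: piv[aego,agiu,agls,aglu,agpu,agsu,aiop,alqs,alsu,egio,egip,egiu,eils,elop,glos,glou,gosu] rk=17  ker:glsu
rk∂_3=17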